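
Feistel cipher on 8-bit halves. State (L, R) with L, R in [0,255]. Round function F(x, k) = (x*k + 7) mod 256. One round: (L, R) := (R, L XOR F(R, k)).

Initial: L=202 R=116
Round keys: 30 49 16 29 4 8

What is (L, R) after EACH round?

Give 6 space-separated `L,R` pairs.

Answer: 116,85 85,56 56,210 210,233 233,121 121,38

Derivation:
Round 1 (k=30): L=116 R=85
Round 2 (k=49): L=85 R=56
Round 3 (k=16): L=56 R=210
Round 4 (k=29): L=210 R=233
Round 5 (k=4): L=233 R=121
Round 6 (k=8): L=121 R=38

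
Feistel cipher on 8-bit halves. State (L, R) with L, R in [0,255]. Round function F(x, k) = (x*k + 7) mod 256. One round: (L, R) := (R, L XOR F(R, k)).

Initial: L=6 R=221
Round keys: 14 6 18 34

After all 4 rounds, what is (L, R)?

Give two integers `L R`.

Round 1 (k=14): L=221 R=27
Round 2 (k=6): L=27 R=116
Round 3 (k=18): L=116 R=52
Round 4 (k=34): L=52 R=155

Answer: 52 155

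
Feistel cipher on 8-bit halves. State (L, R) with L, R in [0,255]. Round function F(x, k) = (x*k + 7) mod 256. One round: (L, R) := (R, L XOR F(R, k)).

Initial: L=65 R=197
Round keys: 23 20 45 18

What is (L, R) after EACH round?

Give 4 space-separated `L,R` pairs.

Round 1 (k=23): L=197 R=251
Round 2 (k=20): L=251 R=102
Round 3 (k=45): L=102 R=14
Round 4 (k=18): L=14 R=101

Answer: 197,251 251,102 102,14 14,101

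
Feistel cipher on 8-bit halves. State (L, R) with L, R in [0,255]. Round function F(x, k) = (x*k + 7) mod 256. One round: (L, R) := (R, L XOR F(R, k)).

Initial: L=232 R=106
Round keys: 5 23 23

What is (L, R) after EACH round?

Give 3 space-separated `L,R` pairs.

Round 1 (k=5): L=106 R=241
Round 2 (k=23): L=241 R=196
Round 3 (k=23): L=196 R=82

Answer: 106,241 241,196 196,82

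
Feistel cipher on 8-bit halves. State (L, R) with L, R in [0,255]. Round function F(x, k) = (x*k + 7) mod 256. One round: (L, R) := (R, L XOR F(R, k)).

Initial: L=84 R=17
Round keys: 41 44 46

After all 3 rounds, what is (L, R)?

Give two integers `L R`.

Answer: 102 207

Derivation:
Round 1 (k=41): L=17 R=148
Round 2 (k=44): L=148 R=102
Round 3 (k=46): L=102 R=207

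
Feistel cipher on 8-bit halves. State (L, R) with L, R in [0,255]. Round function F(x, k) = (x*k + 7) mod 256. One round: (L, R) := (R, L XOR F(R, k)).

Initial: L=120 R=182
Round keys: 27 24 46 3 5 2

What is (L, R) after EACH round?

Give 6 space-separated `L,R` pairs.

Answer: 182,65 65,169 169,36 36,218 218,109 109,59

Derivation:
Round 1 (k=27): L=182 R=65
Round 2 (k=24): L=65 R=169
Round 3 (k=46): L=169 R=36
Round 4 (k=3): L=36 R=218
Round 5 (k=5): L=218 R=109
Round 6 (k=2): L=109 R=59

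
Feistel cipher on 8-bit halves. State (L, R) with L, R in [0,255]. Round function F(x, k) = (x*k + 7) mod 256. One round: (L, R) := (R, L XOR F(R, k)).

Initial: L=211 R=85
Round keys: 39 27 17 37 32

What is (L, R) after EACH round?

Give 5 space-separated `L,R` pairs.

Round 1 (k=39): L=85 R=41
Round 2 (k=27): L=41 R=15
Round 3 (k=17): L=15 R=47
Round 4 (k=37): L=47 R=221
Round 5 (k=32): L=221 R=136

Answer: 85,41 41,15 15,47 47,221 221,136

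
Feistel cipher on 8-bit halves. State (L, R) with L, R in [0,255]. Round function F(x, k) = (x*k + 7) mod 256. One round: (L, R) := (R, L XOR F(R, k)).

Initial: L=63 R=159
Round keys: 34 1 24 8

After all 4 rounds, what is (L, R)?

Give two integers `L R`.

Answer: 205 209

Derivation:
Round 1 (k=34): L=159 R=26
Round 2 (k=1): L=26 R=190
Round 3 (k=24): L=190 R=205
Round 4 (k=8): L=205 R=209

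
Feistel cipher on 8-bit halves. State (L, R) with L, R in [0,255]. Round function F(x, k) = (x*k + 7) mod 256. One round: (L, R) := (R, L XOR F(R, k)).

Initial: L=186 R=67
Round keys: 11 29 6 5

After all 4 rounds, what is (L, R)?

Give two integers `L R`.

Round 1 (k=11): L=67 R=82
Round 2 (k=29): L=82 R=18
Round 3 (k=6): L=18 R=33
Round 4 (k=5): L=33 R=190

Answer: 33 190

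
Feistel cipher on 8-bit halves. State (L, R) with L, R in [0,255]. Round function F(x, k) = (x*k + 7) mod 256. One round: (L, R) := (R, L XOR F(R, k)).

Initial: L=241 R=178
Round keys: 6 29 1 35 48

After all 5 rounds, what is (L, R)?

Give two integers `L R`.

Round 1 (k=6): L=178 R=194
Round 2 (k=29): L=194 R=179
Round 3 (k=1): L=179 R=120
Round 4 (k=35): L=120 R=220
Round 5 (k=48): L=220 R=63

Answer: 220 63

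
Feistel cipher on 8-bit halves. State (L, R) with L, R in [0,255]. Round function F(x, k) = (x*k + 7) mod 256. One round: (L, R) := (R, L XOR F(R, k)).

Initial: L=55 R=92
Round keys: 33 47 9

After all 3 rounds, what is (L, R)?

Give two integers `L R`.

Round 1 (k=33): L=92 R=212
Round 2 (k=47): L=212 R=175
Round 3 (k=9): L=175 R=250

Answer: 175 250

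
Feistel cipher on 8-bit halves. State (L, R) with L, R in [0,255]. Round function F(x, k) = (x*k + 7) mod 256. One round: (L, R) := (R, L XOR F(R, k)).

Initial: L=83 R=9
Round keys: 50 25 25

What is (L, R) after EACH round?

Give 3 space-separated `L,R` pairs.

Answer: 9,154 154,24 24,197

Derivation:
Round 1 (k=50): L=9 R=154
Round 2 (k=25): L=154 R=24
Round 3 (k=25): L=24 R=197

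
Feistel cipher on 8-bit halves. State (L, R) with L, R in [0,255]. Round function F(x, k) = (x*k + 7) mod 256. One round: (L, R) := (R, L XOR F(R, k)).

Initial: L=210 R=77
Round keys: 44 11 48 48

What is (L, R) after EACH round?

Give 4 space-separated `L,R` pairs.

Answer: 77,145 145,15 15,70 70,40

Derivation:
Round 1 (k=44): L=77 R=145
Round 2 (k=11): L=145 R=15
Round 3 (k=48): L=15 R=70
Round 4 (k=48): L=70 R=40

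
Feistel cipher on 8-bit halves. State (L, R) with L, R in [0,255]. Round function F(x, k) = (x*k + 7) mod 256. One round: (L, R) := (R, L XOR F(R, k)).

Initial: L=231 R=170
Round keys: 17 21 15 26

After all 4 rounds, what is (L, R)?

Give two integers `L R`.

Round 1 (k=17): L=170 R=182
Round 2 (k=21): L=182 R=95
Round 3 (k=15): L=95 R=46
Round 4 (k=26): L=46 R=236

Answer: 46 236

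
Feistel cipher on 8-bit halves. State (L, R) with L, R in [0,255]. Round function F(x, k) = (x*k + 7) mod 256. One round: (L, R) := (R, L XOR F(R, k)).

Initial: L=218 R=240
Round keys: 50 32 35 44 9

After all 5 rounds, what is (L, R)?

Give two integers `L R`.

Answer: 164 26

Derivation:
Round 1 (k=50): L=240 R=61
Round 2 (k=32): L=61 R=87
Round 3 (k=35): L=87 R=209
Round 4 (k=44): L=209 R=164
Round 5 (k=9): L=164 R=26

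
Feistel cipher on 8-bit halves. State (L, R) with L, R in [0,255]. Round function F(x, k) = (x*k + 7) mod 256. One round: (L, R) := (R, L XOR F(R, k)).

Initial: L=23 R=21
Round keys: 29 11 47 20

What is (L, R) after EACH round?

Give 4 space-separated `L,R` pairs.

Answer: 21,127 127,105 105,49 49,178

Derivation:
Round 1 (k=29): L=21 R=127
Round 2 (k=11): L=127 R=105
Round 3 (k=47): L=105 R=49
Round 4 (k=20): L=49 R=178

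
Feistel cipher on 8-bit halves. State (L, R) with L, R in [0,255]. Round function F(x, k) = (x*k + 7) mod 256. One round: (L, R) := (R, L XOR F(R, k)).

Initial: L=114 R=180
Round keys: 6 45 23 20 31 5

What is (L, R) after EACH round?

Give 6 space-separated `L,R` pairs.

Round 1 (k=6): L=180 R=77
Round 2 (k=45): L=77 R=36
Round 3 (k=23): L=36 R=14
Round 4 (k=20): L=14 R=59
Round 5 (k=31): L=59 R=34
Round 6 (k=5): L=34 R=138

Answer: 180,77 77,36 36,14 14,59 59,34 34,138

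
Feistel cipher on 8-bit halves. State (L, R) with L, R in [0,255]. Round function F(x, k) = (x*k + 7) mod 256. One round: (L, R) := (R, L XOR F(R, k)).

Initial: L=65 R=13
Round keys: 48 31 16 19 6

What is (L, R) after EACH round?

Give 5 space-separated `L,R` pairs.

Round 1 (k=48): L=13 R=54
Round 2 (k=31): L=54 R=156
Round 3 (k=16): L=156 R=241
Round 4 (k=19): L=241 R=118
Round 5 (k=6): L=118 R=58

Answer: 13,54 54,156 156,241 241,118 118,58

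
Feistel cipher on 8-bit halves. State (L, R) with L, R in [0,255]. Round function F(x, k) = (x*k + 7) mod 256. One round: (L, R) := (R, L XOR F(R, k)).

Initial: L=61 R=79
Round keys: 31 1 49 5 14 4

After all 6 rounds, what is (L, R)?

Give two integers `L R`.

Round 1 (k=31): L=79 R=165
Round 2 (k=1): L=165 R=227
Round 3 (k=49): L=227 R=223
Round 4 (k=5): L=223 R=129
Round 5 (k=14): L=129 R=202
Round 6 (k=4): L=202 R=174

Answer: 202 174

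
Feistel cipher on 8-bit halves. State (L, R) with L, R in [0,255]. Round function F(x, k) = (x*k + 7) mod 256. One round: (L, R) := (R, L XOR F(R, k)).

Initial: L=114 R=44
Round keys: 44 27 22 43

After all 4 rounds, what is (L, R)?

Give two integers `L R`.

Answer: 214 251

Derivation:
Round 1 (k=44): L=44 R=229
Round 2 (k=27): L=229 R=2
Round 3 (k=22): L=2 R=214
Round 4 (k=43): L=214 R=251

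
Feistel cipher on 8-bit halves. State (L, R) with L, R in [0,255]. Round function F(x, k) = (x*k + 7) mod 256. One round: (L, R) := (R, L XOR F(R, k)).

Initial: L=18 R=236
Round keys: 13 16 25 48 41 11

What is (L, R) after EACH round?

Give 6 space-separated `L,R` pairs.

Answer: 236,17 17,251 251,155 155,236 236,72 72,243

Derivation:
Round 1 (k=13): L=236 R=17
Round 2 (k=16): L=17 R=251
Round 3 (k=25): L=251 R=155
Round 4 (k=48): L=155 R=236
Round 5 (k=41): L=236 R=72
Round 6 (k=11): L=72 R=243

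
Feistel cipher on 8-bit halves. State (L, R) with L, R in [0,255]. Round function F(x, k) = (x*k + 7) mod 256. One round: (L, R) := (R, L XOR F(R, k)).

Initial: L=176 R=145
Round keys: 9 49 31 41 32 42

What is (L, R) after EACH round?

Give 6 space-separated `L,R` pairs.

Answer: 145,144 144,6 6,81 81,6 6,150 150,165

Derivation:
Round 1 (k=9): L=145 R=144
Round 2 (k=49): L=144 R=6
Round 3 (k=31): L=6 R=81
Round 4 (k=41): L=81 R=6
Round 5 (k=32): L=6 R=150
Round 6 (k=42): L=150 R=165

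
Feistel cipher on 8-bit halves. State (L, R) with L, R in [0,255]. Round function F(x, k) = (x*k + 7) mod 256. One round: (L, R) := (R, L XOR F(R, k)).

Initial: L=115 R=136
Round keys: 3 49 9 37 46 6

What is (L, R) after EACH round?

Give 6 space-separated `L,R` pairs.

Answer: 136,236 236,187 187,118 118,174 174,61 61,219

Derivation:
Round 1 (k=3): L=136 R=236
Round 2 (k=49): L=236 R=187
Round 3 (k=9): L=187 R=118
Round 4 (k=37): L=118 R=174
Round 5 (k=46): L=174 R=61
Round 6 (k=6): L=61 R=219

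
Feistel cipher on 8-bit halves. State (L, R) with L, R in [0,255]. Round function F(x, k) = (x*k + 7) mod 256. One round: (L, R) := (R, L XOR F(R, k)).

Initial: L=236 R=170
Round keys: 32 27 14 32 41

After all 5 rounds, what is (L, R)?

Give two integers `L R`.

Answer: 189 212

Derivation:
Round 1 (k=32): L=170 R=171
Round 2 (k=27): L=171 R=186
Round 3 (k=14): L=186 R=152
Round 4 (k=32): L=152 R=189
Round 5 (k=41): L=189 R=212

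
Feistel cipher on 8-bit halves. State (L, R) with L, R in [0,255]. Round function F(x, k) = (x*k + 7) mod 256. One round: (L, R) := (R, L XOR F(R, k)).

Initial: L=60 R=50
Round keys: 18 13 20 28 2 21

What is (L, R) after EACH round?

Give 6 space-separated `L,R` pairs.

Answer: 50,183 183,96 96,48 48,39 39,101 101,119

Derivation:
Round 1 (k=18): L=50 R=183
Round 2 (k=13): L=183 R=96
Round 3 (k=20): L=96 R=48
Round 4 (k=28): L=48 R=39
Round 5 (k=2): L=39 R=101
Round 6 (k=21): L=101 R=119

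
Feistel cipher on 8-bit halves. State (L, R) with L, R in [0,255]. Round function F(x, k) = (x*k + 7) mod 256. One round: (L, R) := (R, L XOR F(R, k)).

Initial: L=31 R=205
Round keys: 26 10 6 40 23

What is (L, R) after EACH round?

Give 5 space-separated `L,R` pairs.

Round 1 (k=26): L=205 R=198
Round 2 (k=10): L=198 R=14
Round 3 (k=6): L=14 R=157
Round 4 (k=40): L=157 R=129
Round 5 (k=23): L=129 R=3

Answer: 205,198 198,14 14,157 157,129 129,3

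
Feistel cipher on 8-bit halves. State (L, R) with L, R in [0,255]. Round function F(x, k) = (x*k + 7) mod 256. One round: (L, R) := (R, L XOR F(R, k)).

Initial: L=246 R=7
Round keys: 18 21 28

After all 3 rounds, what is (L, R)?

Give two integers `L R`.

Answer: 113 16

Derivation:
Round 1 (k=18): L=7 R=115
Round 2 (k=21): L=115 R=113
Round 3 (k=28): L=113 R=16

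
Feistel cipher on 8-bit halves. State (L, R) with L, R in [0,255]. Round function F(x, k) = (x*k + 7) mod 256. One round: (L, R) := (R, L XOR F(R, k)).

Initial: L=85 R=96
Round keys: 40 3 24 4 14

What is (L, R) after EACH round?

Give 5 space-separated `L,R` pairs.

Answer: 96,82 82,157 157,237 237,38 38,246

Derivation:
Round 1 (k=40): L=96 R=82
Round 2 (k=3): L=82 R=157
Round 3 (k=24): L=157 R=237
Round 4 (k=4): L=237 R=38
Round 5 (k=14): L=38 R=246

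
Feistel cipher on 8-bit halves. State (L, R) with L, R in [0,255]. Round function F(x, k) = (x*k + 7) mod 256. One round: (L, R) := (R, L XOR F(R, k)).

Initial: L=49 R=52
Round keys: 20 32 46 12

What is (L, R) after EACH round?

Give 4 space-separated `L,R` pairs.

Answer: 52,38 38,243 243,151 151,232

Derivation:
Round 1 (k=20): L=52 R=38
Round 2 (k=32): L=38 R=243
Round 3 (k=46): L=243 R=151
Round 4 (k=12): L=151 R=232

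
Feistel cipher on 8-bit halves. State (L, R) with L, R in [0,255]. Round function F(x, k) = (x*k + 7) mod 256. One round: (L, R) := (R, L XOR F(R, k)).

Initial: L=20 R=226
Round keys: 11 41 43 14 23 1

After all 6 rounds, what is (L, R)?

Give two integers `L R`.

Round 1 (k=11): L=226 R=169
Round 2 (k=41): L=169 R=250
Round 3 (k=43): L=250 R=172
Round 4 (k=14): L=172 R=149
Round 5 (k=23): L=149 R=198
Round 6 (k=1): L=198 R=88

Answer: 198 88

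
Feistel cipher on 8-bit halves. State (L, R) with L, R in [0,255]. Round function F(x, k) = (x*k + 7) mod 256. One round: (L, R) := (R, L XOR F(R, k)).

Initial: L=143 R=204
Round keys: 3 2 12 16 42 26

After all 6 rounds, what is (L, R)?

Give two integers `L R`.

Answer: 192 115

Derivation:
Round 1 (k=3): L=204 R=228
Round 2 (k=2): L=228 R=3
Round 3 (k=12): L=3 R=207
Round 4 (k=16): L=207 R=244
Round 5 (k=42): L=244 R=192
Round 6 (k=26): L=192 R=115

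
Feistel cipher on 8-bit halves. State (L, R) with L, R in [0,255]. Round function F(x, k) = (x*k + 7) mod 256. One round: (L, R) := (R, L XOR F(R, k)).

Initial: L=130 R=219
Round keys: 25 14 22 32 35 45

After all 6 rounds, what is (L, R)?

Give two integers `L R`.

Round 1 (k=25): L=219 R=232
Round 2 (k=14): L=232 R=108
Round 3 (k=22): L=108 R=167
Round 4 (k=32): L=167 R=139
Round 5 (k=35): L=139 R=175
Round 6 (k=45): L=175 R=65

Answer: 175 65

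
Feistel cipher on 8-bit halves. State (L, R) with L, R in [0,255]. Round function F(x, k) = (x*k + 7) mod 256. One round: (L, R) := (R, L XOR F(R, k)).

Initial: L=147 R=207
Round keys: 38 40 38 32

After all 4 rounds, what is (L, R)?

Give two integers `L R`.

Round 1 (k=38): L=207 R=82
Round 2 (k=40): L=82 R=24
Round 3 (k=38): L=24 R=197
Round 4 (k=32): L=197 R=191

Answer: 197 191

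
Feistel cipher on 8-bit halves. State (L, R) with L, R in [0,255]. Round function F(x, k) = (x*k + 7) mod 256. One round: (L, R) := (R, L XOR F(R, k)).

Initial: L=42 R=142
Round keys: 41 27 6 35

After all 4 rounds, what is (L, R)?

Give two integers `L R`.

Answer: 220 169

Derivation:
Round 1 (k=41): L=142 R=239
Round 2 (k=27): L=239 R=178
Round 3 (k=6): L=178 R=220
Round 4 (k=35): L=220 R=169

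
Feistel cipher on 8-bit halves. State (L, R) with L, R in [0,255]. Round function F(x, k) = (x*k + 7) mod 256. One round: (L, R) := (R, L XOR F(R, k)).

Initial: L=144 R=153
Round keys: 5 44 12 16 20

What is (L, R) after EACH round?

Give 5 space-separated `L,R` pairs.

Round 1 (k=5): L=153 R=148
Round 2 (k=44): L=148 R=238
Round 3 (k=12): L=238 R=187
Round 4 (k=16): L=187 R=89
Round 5 (k=20): L=89 R=64

Answer: 153,148 148,238 238,187 187,89 89,64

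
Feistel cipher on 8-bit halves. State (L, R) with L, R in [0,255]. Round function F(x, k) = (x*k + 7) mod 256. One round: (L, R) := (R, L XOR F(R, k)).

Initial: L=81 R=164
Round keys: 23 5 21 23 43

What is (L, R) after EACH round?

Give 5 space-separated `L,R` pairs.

Round 1 (k=23): L=164 R=146
Round 2 (k=5): L=146 R=69
Round 3 (k=21): L=69 R=34
Round 4 (k=23): L=34 R=80
Round 5 (k=43): L=80 R=85

Answer: 164,146 146,69 69,34 34,80 80,85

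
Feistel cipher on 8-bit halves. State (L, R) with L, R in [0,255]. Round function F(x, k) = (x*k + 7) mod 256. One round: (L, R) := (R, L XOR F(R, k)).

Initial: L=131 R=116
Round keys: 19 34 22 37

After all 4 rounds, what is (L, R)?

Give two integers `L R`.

Round 1 (k=19): L=116 R=32
Round 2 (k=34): L=32 R=51
Round 3 (k=22): L=51 R=73
Round 4 (k=37): L=73 R=167

Answer: 73 167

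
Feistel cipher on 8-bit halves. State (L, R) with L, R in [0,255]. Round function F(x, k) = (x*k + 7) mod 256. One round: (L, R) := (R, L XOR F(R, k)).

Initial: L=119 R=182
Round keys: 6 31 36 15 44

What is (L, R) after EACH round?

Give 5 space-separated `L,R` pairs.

Answer: 182,60 60,253 253,167 167,45 45,100

Derivation:
Round 1 (k=6): L=182 R=60
Round 2 (k=31): L=60 R=253
Round 3 (k=36): L=253 R=167
Round 4 (k=15): L=167 R=45
Round 5 (k=44): L=45 R=100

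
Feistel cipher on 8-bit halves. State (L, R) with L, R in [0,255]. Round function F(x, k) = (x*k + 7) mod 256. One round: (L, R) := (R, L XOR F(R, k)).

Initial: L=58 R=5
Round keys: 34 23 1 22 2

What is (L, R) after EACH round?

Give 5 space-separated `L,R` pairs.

Answer: 5,139 139,129 129,3 3,200 200,148

Derivation:
Round 1 (k=34): L=5 R=139
Round 2 (k=23): L=139 R=129
Round 3 (k=1): L=129 R=3
Round 4 (k=22): L=3 R=200
Round 5 (k=2): L=200 R=148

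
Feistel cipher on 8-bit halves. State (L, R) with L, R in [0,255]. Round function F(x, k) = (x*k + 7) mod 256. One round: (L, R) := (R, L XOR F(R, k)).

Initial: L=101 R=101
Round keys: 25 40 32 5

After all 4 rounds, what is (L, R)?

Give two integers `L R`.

Answer: 198 175

Derivation:
Round 1 (k=25): L=101 R=129
Round 2 (k=40): L=129 R=74
Round 3 (k=32): L=74 R=198
Round 4 (k=5): L=198 R=175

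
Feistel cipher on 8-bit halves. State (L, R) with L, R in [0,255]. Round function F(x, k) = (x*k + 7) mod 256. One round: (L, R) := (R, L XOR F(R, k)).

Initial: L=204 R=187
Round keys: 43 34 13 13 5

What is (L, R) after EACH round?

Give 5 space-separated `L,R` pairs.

Round 1 (k=43): L=187 R=188
Round 2 (k=34): L=188 R=68
Round 3 (k=13): L=68 R=199
Round 4 (k=13): L=199 R=102
Round 5 (k=5): L=102 R=194

Answer: 187,188 188,68 68,199 199,102 102,194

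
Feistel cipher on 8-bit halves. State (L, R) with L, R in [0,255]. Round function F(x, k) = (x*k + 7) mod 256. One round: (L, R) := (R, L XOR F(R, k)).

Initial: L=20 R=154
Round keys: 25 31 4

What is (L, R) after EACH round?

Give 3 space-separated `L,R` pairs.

Round 1 (k=25): L=154 R=5
Round 2 (k=31): L=5 R=56
Round 3 (k=4): L=56 R=226

Answer: 154,5 5,56 56,226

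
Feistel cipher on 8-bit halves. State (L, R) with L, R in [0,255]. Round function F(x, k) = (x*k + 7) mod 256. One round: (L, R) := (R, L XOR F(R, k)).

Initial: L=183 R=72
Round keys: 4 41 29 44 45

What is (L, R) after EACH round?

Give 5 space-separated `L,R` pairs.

Round 1 (k=4): L=72 R=144
Round 2 (k=41): L=144 R=95
Round 3 (k=29): L=95 R=90
Round 4 (k=44): L=90 R=32
Round 5 (k=45): L=32 R=253

Answer: 72,144 144,95 95,90 90,32 32,253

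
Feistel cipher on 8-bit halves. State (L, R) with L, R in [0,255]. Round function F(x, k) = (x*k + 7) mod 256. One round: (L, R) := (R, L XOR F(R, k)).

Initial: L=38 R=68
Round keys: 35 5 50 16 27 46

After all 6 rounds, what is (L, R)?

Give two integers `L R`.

Round 1 (k=35): L=68 R=117
Round 2 (k=5): L=117 R=20
Round 3 (k=50): L=20 R=154
Round 4 (k=16): L=154 R=179
Round 5 (k=27): L=179 R=114
Round 6 (k=46): L=114 R=48

Answer: 114 48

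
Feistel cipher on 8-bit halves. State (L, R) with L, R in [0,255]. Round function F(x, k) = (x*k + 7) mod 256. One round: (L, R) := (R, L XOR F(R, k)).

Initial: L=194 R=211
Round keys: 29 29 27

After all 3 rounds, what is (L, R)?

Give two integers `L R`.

Answer: 208 219

Derivation:
Round 1 (k=29): L=211 R=44
Round 2 (k=29): L=44 R=208
Round 3 (k=27): L=208 R=219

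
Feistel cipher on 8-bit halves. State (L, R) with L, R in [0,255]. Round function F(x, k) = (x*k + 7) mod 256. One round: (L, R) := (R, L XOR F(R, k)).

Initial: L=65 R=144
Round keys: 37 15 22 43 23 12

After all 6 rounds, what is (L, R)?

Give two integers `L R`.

Answer: 117 34

Derivation:
Round 1 (k=37): L=144 R=150
Round 2 (k=15): L=150 R=65
Round 3 (k=22): L=65 R=11
Round 4 (k=43): L=11 R=161
Round 5 (k=23): L=161 R=117
Round 6 (k=12): L=117 R=34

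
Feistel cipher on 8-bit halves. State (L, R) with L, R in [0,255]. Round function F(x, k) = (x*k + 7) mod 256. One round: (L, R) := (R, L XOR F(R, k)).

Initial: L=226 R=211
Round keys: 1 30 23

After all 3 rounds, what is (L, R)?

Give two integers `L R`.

Round 1 (k=1): L=211 R=56
Round 2 (k=30): L=56 R=68
Round 3 (k=23): L=68 R=27

Answer: 68 27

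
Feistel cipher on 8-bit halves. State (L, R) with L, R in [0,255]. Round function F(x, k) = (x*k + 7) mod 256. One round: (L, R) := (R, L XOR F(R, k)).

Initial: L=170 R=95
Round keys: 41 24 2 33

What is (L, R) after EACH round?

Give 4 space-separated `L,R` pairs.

Round 1 (k=41): L=95 R=148
Round 2 (k=24): L=148 R=184
Round 3 (k=2): L=184 R=227
Round 4 (k=33): L=227 R=242

Answer: 95,148 148,184 184,227 227,242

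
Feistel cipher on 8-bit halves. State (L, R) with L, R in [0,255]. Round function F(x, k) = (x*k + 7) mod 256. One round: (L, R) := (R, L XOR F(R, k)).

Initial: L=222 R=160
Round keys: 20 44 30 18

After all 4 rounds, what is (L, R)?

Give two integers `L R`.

Answer: 216 196

Derivation:
Round 1 (k=20): L=160 R=89
Round 2 (k=44): L=89 R=243
Round 3 (k=30): L=243 R=216
Round 4 (k=18): L=216 R=196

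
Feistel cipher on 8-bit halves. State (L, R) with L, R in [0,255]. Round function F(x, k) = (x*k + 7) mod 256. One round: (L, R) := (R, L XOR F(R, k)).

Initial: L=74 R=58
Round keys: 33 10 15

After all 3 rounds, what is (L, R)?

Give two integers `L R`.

Round 1 (k=33): L=58 R=203
Round 2 (k=10): L=203 R=207
Round 3 (k=15): L=207 R=227

Answer: 207 227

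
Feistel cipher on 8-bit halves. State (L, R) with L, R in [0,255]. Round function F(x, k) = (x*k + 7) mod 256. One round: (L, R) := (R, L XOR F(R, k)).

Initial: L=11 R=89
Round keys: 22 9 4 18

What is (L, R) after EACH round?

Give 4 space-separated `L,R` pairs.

Round 1 (k=22): L=89 R=166
Round 2 (k=9): L=166 R=132
Round 3 (k=4): L=132 R=177
Round 4 (k=18): L=177 R=253

Answer: 89,166 166,132 132,177 177,253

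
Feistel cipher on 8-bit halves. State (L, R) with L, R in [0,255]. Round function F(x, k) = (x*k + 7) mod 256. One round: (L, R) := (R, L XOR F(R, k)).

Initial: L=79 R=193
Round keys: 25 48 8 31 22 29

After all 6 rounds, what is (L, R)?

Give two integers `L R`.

Round 1 (k=25): L=193 R=175
Round 2 (k=48): L=175 R=22
Round 3 (k=8): L=22 R=24
Round 4 (k=31): L=24 R=249
Round 5 (k=22): L=249 R=117
Round 6 (k=29): L=117 R=177

Answer: 117 177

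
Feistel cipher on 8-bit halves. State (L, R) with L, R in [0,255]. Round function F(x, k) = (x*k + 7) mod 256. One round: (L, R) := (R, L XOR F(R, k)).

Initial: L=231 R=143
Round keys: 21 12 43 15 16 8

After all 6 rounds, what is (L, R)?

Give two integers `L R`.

Answer: 185 122

Derivation:
Round 1 (k=21): L=143 R=37
Round 2 (k=12): L=37 R=76
Round 3 (k=43): L=76 R=238
Round 4 (k=15): L=238 R=181
Round 5 (k=16): L=181 R=185
Round 6 (k=8): L=185 R=122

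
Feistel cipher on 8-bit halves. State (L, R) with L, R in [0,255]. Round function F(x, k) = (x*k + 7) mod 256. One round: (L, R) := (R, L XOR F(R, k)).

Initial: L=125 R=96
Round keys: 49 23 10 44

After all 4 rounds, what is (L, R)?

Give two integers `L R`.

Round 1 (k=49): L=96 R=26
Round 2 (k=23): L=26 R=61
Round 3 (k=10): L=61 R=115
Round 4 (k=44): L=115 R=246

Answer: 115 246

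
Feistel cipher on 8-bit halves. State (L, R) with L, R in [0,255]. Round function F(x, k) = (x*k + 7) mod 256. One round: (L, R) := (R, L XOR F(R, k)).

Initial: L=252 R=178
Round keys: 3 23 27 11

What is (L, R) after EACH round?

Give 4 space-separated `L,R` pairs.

Round 1 (k=3): L=178 R=225
Round 2 (k=23): L=225 R=140
Round 3 (k=27): L=140 R=42
Round 4 (k=11): L=42 R=89

Answer: 178,225 225,140 140,42 42,89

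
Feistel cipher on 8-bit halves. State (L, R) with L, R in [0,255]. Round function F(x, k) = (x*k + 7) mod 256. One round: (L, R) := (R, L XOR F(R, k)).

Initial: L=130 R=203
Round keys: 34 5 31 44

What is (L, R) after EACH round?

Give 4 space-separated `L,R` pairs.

Answer: 203,127 127,73 73,161 161,250

Derivation:
Round 1 (k=34): L=203 R=127
Round 2 (k=5): L=127 R=73
Round 3 (k=31): L=73 R=161
Round 4 (k=44): L=161 R=250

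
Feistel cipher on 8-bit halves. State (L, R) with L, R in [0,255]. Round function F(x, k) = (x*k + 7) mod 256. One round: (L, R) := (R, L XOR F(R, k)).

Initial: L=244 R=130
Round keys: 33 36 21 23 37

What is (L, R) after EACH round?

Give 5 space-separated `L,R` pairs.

Answer: 130,61 61,25 25,41 41,175 175,123

Derivation:
Round 1 (k=33): L=130 R=61
Round 2 (k=36): L=61 R=25
Round 3 (k=21): L=25 R=41
Round 4 (k=23): L=41 R=175
Round 5 (k=37): L=175 R=123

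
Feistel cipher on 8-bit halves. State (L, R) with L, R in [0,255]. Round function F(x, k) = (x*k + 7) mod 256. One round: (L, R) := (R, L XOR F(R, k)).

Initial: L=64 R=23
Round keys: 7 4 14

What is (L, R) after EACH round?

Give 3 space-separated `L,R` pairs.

Answer: 23,232 232,176 176,79

Derivation:
Round 1 (k=7): L=23 R=232
Round 2 (k=4): L=232 R=176
Round 3 (k=14): L=176 R=79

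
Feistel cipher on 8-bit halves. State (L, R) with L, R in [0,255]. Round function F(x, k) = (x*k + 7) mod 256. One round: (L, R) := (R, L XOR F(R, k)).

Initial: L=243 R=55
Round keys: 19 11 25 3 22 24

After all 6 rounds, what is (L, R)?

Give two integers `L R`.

Answer: 64 202

Derivation:
Round 1 (k=19): L=55 R=239
Round 2 (k=11): L=239 R=123
Round 3 (k=25): L=123 R=229
Round 4 (k=3): L=229 R=205
Round 5 (k=22): L=205 R=64
Round 6 (k=24): L=64 R=202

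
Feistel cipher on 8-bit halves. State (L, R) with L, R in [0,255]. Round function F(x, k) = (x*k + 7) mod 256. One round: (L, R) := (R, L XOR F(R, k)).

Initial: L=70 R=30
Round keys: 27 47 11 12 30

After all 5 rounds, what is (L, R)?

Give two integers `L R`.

Round 1 (k=27): L=30 R=119
Round 2 (k=47): L=119 R=254
Round 3 (k=11): L=254 R=134
Round 4 (k=12): L=134 R=177
Round 5 (k=30): L=177 R=67

Answer: 177 67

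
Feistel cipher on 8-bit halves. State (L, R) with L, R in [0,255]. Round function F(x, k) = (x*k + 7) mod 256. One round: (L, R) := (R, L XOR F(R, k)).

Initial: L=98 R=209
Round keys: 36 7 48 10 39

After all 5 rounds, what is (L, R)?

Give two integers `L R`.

Round 1 (k=36): L=209 R=9
Round 2 (k=7): L=9 R=151
Round 3 (k=48): L=151 R=94
Round 4 (k=10): L=94 R=36
Round 5 (k=39): L=36 R=221

Answer: 36 221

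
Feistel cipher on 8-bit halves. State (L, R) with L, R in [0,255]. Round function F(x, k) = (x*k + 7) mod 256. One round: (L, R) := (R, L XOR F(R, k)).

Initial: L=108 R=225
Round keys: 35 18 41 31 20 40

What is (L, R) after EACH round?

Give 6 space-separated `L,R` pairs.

Round 1 (k=35): L=225 R=166
Round 2 (k=18): L=166 R=82
Round 3 (k=41): L=82 R=143
Round 4 (k=31): L=143 R=10
Round 5 (k=20): L=10 R=64
Round 6 (k=40): L=64 R=13

Answer: 225,166 166,82 82,143 143,10 10,64 64,13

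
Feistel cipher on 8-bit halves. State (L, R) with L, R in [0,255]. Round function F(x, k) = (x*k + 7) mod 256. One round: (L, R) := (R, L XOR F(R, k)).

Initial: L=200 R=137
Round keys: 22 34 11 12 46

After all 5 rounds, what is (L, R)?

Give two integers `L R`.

Round 1 (k=22): L=137 R=5
Round 2 (k=34): L=5 R=56
Round 3 (k=11): L=56 R=106
Round 4 (k=12): L=106 R=199
Round 5 (k=46): L=199 R=163

Answer: 199 163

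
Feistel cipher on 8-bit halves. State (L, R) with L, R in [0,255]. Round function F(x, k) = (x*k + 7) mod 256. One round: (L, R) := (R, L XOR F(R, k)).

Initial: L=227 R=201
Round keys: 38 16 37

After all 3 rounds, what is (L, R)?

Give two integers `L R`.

Answer: 46 147

Derivation:
Round 1 (k=38): L=201 R=62
Round 2 (k=16): L=62 R=46
Round 3 (k=37): L=46 R=147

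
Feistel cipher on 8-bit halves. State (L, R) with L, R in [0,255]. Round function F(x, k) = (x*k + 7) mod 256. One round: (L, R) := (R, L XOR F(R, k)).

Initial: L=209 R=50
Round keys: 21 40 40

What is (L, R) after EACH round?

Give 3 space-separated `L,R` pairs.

Round 1 (k=21): L=50 R=240
Round 2 (k=40): L=240 R=181
Round 3 (k=40): L=181 R=191

Answer: 50,240 240,181 181,191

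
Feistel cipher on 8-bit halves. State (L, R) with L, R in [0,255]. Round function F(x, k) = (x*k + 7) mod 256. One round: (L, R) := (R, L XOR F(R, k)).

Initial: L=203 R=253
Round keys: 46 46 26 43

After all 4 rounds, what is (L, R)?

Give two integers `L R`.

Answer: 149 72

Derivation:
Round 1 (k=46): L=253 R=182
Round 2 (k=46): L=182 R=70
Round 3 (k=26): L=70 R=149
Round 4 (k=43): L=149 R=72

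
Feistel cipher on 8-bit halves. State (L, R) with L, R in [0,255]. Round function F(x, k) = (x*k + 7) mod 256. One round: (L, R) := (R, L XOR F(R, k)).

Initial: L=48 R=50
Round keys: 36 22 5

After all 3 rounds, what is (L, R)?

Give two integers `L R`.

Answer: 67 105

Derivation:
Round 1 (k=36): L=50 R=63
Round 2 (k=22): L=63 R=67
Round 3 (k=5): L=67 R=105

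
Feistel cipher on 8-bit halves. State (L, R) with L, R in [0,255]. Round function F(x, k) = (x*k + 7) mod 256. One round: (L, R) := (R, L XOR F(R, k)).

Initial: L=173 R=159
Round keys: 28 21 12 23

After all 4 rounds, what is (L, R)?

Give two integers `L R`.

Round 1 (k=28): L=159 R=198
Round 2 (k=21): L=198 R=218
Round 3 (k=12): L=218 R=249
Round 4 (k=23): L=249 R=188

Answer: 249 188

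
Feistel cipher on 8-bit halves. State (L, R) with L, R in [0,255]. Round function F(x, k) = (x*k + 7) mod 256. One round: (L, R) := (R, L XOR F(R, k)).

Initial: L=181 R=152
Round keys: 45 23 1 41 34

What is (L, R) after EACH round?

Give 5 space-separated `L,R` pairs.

Round 1 (k=45): L=152 R=10
Round 2 (k=23): L=10 R=117
Round 3 (k=1): L=117 R=118
Round 4 (k=41): L=118 R=152
Round 5 (k=34): L=152 R=65

Answer: 152,10 10,117 117,118 118,152 152,65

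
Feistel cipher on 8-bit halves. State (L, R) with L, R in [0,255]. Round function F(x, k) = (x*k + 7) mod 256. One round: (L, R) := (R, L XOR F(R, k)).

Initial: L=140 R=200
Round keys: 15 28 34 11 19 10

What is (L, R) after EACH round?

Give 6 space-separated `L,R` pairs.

Round 1 (k=15): L=200 R=51
Round 2 (k=28): L=51 R=83
Round 3 (k=34): L=83 R=62
Round 4 (k=11): L=62 R=226
Round 5 (k=19): L=226 R=243
Round 6 (k=10): L=243 R=103

Answer: 200,51 51,83 83,62 62,226 226,243 243,103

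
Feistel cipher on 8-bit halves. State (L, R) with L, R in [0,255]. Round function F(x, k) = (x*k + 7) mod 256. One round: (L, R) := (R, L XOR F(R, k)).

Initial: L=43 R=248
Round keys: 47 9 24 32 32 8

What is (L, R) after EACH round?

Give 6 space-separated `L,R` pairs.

Round 1 (k=47): L=248 R=164
Round 2 (k=9): L=164 R=51
Round 3 (k=24): L=51 R=107
Round 4 (k=32): L=107 R=84
Round 5 (k=32): L=84 R=236
Round 6 (k=8): L=236 R=51

Answer: 248,164 164,51 51,107 107,84 84,236 236,51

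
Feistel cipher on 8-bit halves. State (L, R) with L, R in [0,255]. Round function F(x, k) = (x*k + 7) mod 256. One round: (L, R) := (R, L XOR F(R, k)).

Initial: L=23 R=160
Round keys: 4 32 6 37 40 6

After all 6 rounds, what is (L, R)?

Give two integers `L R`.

Answer: 222 144

Derivation:
Round 1 (k=4): L=160 R=144
Round 2 (k=32): L=144 R=167
Round 3 (k=6): L=167 R=97
Round 4 (k=37): L=97 R=171
Round 5 (k=40): L=171 R=222
Round 6 (k=6): L=222 R=144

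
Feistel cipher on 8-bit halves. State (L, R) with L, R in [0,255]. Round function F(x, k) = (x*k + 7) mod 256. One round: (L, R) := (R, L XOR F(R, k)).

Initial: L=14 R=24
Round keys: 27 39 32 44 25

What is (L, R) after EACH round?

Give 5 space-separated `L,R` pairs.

Answer: 24,129 129,182 182,70 70,185 185,94

Derivation:
Round 1 (k=27): L=24 R=129
Round 2 (k=39): L=129 R=182
Round 3 (k=32): L=182 R=70
Round 4 (k=44): L=70 R=185
Round 5 (k=25): L=185 R=94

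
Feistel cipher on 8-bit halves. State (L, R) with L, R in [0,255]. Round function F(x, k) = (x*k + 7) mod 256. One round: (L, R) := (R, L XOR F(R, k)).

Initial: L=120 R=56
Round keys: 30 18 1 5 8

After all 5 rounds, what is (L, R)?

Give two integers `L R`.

Round 1 (k=30): L=56 R=239
Round 2 (k=18): L=239 R=237
Round 3 (k=1): L=237 R=27
Round 4 (k=5): L=27 R=99
Round 5 (k=8): L=99 R=4

Answer: 99 4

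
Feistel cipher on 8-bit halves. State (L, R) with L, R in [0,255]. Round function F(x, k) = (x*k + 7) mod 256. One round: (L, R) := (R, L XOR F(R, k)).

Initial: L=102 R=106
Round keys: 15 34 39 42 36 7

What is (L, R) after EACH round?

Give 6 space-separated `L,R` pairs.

Answer: 106,91 91,119 119,115 115,146 146,252 252,121

Derivation:
Round 1 (k=15): L=106 R=91
Round 2 (k=34): L=91 R=119
Round 3 (k=39): L=119 R=115
Round 4 (k=42): L=115 R=146
Round 5 (k=36): L=146 R=252
Round 6 (k=7): L=252 R=121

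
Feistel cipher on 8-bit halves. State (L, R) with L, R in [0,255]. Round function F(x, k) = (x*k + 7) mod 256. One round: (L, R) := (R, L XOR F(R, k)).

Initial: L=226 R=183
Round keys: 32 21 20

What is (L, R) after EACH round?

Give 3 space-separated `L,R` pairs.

Answer: 183,5 5,199 199,150

Derivation:
Round 1 (k=32): L=183 R=5
Round 2 (k=21): L=5 R=199
Round 3 (k=20): L=199 R=150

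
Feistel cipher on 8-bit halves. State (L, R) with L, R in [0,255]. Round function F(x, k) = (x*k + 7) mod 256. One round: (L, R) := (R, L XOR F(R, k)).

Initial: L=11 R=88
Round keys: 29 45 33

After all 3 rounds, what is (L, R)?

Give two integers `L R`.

Answer: 179 238

Derivation:
Round 1 (k=29): L=88 R=244
Round 2 (k=45): L=244 R=179
Round 3 (k=33): L=179 R=238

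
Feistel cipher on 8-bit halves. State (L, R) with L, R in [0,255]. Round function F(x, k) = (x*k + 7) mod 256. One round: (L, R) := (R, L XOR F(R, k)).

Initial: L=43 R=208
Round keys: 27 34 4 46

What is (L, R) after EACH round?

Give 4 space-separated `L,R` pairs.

Answer: 208,220 220,239 239,31 31,118

Derivation:
Round 1 (k=27): L=208 R=220
Round 2 (k=34): L=220 R=239
Round 3 (k=4): L=239 R=31
Round 4 (k=46): L=31 R=118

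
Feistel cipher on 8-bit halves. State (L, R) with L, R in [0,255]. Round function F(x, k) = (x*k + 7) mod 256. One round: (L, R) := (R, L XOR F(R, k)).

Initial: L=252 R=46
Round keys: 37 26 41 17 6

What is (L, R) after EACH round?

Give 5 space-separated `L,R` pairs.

Round 1 (k=37): L=46 R=81
Round 2 (k=26): L=81 R=111
Round 3 (k=41): L=111 R=159
Round 4 (k=17): L=159 R=249
Round 5 (k=6): L=249 R=66

Answer: 46,81 81,111 111,159 159,249 249,66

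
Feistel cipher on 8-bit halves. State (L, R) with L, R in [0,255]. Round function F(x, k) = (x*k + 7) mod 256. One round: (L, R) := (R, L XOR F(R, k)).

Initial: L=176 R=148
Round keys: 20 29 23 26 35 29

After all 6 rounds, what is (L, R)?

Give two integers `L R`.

Round 1 (k=20): L=148 R=39
Round 2 (k=29): L=39 R=230
Round 3 (k=23): L=230 R=150
Round 4 (k=26): L=150 R=165
Round 5 (k=35): L=165 R=0
Round 6 (k=29): L=0 R=162

Answer: 0 162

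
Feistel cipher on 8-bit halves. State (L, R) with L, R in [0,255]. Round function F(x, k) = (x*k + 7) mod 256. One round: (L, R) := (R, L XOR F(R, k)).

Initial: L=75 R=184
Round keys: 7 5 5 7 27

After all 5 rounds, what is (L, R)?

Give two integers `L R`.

Round 1 (k=7): L=184 R=68
Round 2 (k=5): L=68 R=227
Round 3 (k=5): L=227 R=50
Round 4 (k=7): L=50 R=134
Round 5 (k=27): L=134 R=27

Answer: 134 27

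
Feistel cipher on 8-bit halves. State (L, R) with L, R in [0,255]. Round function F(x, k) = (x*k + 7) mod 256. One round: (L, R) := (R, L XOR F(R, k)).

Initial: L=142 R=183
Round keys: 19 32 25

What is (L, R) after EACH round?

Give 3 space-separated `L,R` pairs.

Round 1 (k=19): L=183 R=18
Round 2 (k=32): L=18 R=240
Round 3 (k=25): L=240 R=101

Answer: 183,18 18,240 240,101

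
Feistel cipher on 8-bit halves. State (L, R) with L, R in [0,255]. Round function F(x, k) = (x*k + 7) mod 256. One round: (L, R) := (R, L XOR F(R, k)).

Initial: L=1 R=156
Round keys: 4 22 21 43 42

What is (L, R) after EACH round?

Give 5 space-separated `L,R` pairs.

Round 1 (k=4): L=156 R=118
Round 2 (k=22): L=118 R=183
Round 3 (k=21): L=183 R=124
Round 4 (k=43): L=124 R=108
Round 5 (k=42): L=108 R=195

Answer: 156,118 118,183 183,124 124,108 108,195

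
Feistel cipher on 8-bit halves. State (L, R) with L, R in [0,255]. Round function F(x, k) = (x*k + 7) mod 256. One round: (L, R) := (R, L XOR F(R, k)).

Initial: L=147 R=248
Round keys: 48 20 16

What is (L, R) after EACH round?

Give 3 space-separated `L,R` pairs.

Answer: 248,20 20,111 111,227

Derivation:
Round 1 (k=48): L=248 R=20
Round 2 (k=20): L=20 R=111
Round 3 (k=16): L=111 R=227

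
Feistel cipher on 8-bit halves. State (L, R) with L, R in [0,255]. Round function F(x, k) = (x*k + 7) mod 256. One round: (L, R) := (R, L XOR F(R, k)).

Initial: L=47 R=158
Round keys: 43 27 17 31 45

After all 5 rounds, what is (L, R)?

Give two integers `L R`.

Round 1 (k=43): L=158 R=190
Round 2 (k=27): L=190 R=143
Round 3 (k=17): L=143 R=56
Round 4 (k=31): L=56 R=64
Round 5 (k=45): L=64 R=127

Answer: 64 127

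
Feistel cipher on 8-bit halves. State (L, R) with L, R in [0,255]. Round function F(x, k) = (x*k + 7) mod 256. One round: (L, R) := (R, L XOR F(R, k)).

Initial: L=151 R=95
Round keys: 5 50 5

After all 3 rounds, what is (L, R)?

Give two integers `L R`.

Answer: 190 200

Derivation:
Round 1 (k=5): L=95 R=117
Round 2 (k=50): L=117 R=190
Round 3 (k=5): L=190 R=200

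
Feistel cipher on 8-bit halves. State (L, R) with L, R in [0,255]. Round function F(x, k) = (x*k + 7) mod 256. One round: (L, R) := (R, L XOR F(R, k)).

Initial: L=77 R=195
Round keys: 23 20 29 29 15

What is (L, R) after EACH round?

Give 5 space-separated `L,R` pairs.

Answer: 195,193 193,216 216,190 190,85 85,188

Derivation:
Round 1 (k=23): L=195 R=193
Round 2 (k=20): L=193 R=216
Round 3 (k=29): L=216 R=190
Round 4 (k=29): L=190 R=85
Round 5 (k=15): L=85 R=188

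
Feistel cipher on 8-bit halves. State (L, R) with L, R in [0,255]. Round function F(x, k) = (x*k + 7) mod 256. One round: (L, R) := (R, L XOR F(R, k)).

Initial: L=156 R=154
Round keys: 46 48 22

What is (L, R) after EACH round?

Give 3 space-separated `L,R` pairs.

Answer: 154,47 47,77 77,138

Derivation:
Round 1 (k=46): L=154 R=47
Round 2 (k=48): L=47 R=77
Round 3 (k=22): L=77 R=138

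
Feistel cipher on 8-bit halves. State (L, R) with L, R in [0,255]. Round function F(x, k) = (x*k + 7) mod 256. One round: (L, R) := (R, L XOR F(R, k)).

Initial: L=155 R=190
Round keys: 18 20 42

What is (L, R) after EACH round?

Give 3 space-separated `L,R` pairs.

Answer: 190,248 248,217 217,89

Derivation:
Round 1 (k=18): L=190 R=248
Round 2 (k=20): L=248 R=217
Round 3 (k=42): L=217 R=89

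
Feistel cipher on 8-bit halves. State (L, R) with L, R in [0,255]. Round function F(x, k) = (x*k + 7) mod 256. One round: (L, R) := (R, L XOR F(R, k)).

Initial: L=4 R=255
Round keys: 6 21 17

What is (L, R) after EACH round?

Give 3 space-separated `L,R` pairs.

Round 1 (k=6): L=255 R=5
Round 2 (k=21): L=5 R=143
Round 3 (k=17): L=143 R=131

Answer: 255,5 5,143 143,131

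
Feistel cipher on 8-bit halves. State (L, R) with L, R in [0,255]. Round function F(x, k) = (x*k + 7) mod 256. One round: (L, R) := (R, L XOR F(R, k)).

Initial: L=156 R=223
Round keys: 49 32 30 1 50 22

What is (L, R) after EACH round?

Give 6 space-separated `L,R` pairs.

Answer: 223,42 42,152 152,253 253,156 156,130 130,175

Derivation:
Round 1 (k=49): L=223 R=42
Round 2 (k=32): L=42 R=152
Round 3 (k=30): L=152 R=253
Round 4 (k=1): L=253 R=156
Round 5 (k=50): L=156 R=130
Round 6 (k=22): L=130 R=175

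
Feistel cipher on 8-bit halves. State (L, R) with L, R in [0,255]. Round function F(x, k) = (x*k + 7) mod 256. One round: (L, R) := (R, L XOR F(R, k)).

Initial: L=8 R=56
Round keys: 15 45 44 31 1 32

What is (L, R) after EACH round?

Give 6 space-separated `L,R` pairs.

Answer: 56,71 71,186 186,184 184,245 245,68 68,114

Derivation:
Round 1 (k=15): L=56 R=71
Round 2 (k=45): L=71 R=186
Round 3 (k=44): L=186 R=184
Round 4 (k=31): L=184 R=245
Round 5 (k=1): L=245 R=68
Round 6 (k=32): L=68 R=114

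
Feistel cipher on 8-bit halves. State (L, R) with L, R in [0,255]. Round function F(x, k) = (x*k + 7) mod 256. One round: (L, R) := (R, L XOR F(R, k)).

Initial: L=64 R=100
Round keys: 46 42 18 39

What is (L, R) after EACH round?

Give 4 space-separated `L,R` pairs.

Round 1 (k=46): L=100 R=191
Round 2 (k=42): L=191 R=57
Round 3 (k=18): L=57 R=182
Round 4 (k=39): L=182 R=248

Answer: 100,191 191,57 57,182 182,248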